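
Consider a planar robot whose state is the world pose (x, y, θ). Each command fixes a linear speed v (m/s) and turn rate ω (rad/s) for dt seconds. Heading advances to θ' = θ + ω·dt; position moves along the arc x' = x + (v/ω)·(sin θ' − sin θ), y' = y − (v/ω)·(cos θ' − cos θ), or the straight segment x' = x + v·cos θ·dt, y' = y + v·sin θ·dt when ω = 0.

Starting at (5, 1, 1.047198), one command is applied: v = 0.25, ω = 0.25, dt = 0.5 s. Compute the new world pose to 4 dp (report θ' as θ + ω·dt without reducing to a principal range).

(5.0556, 1.1119, 1.1722)

θ' = 1.0472 + 0.25·0.5 = 1.1722
R = v/ω = 0.25/0.25 = 1.0000
x' = 5 + 1.0000·(sin 1.1722 − sin 1.0472) = 5.0556
y' = 1 − 1.0000·(cos 1.1722 − cos 1.0472) = 1.1119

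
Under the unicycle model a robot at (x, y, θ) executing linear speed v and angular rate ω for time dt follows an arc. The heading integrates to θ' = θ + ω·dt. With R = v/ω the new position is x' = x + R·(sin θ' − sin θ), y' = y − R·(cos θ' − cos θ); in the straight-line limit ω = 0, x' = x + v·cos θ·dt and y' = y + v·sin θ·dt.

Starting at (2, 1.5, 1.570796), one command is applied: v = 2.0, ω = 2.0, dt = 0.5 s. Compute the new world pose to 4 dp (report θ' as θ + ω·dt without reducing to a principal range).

θ' = 1.5708 + 2.0·0.5 = 2.5708
R = v/ω = 2.0/2.0 = 1.0000
x' = 2 + 1.0000·(sin 2.5708 − sin 1.5708) = 1.5403
y' = 1.5 − 1.0000·(cos 2.5708 − cos 1.5708) = 2.3415

(1.5403, 2.3415, 2.5708)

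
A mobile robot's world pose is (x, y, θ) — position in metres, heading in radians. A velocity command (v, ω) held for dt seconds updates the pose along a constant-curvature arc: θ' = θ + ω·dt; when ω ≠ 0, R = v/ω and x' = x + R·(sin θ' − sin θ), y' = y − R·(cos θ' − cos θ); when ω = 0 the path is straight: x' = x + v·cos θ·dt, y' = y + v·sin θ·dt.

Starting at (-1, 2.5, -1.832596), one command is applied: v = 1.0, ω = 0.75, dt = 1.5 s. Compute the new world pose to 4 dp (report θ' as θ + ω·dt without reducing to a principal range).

θ' = -1.8326 + 0.75·1.5 = -0.7076
R = v/ω = 1.0/0.75 = 1.3333
x' = -1 + 1.3333·(sin -0.7076 − sin -1.8326) = -0.5788
y' = 2.5 − 1.3333·(cos -0.7076 − cos -1.8326) = 1.1417

(-0.5788, 1.1417, -0.7076)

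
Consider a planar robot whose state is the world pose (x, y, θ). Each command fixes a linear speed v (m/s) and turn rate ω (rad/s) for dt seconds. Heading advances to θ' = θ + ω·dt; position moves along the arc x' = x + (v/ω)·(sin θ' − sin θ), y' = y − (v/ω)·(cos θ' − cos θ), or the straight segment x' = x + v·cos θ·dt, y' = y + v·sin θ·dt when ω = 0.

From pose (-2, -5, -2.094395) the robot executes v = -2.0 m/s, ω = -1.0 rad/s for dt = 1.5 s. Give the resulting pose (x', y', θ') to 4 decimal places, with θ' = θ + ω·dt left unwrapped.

θ' = -2.0944 + -1.0·1.5 = -3.5944
R = v/ω = -2.0/-1.0 = 2.0000
x' = -2 + 2.0000·(sin -3.5944 − sin -2.0944) = 0.6070
y' = -5 − 2.0000·(cos -3.5944 − cos -2.0944) = -4.2016

(0.6070, -4.2016, -3.5944)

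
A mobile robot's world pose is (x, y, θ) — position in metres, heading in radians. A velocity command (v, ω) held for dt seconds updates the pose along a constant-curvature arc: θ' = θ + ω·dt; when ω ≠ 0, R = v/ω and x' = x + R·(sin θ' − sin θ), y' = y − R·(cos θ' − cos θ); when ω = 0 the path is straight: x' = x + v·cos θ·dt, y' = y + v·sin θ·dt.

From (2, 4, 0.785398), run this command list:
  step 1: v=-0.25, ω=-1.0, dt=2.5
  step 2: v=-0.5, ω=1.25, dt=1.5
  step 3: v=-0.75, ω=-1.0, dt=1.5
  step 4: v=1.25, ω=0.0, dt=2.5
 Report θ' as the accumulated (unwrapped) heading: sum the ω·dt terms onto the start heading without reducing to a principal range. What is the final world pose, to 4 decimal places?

step 1: θ'=-1.7146 (R=0.2500) → pose (1.5758, 4.2126, -1.7146)
step 2: θ'=0.1604 (R=-0.4000) → pose (1.1160, 4.6648, 0.1604)
step 3: θ'=-1.3396 (R=0.7500) → pose (0.2662, 5.2333, -1.3396)
step 4: θ'=-1.3396 (straight) → pose (0.9823, 2.1915, -1.3396)

(0.9823, 2.1915, -1.3396)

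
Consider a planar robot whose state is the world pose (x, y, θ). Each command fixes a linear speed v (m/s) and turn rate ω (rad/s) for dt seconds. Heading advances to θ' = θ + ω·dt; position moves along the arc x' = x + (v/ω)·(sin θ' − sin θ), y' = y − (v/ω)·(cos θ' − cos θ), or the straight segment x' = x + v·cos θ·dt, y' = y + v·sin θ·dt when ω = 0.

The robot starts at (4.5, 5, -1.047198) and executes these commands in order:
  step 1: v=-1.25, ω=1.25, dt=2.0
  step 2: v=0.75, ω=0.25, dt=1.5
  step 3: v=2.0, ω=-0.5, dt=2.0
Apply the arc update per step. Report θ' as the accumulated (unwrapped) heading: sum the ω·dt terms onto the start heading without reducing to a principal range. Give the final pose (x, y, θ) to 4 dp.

step 1: θ'=1.4528 (R=-1.0000) → pose (2.6409, 4.6177, 1.4528)
step 2: θ'=1.8278 (R=3.0000) → pose (2.5633, 5.7334, 1.8278)
step 3: θ'=0.8278 (R=-4.0000) → pose (3.4861, 9.4562, 0.8278)

(3.4861, 9.4562, 0.8278)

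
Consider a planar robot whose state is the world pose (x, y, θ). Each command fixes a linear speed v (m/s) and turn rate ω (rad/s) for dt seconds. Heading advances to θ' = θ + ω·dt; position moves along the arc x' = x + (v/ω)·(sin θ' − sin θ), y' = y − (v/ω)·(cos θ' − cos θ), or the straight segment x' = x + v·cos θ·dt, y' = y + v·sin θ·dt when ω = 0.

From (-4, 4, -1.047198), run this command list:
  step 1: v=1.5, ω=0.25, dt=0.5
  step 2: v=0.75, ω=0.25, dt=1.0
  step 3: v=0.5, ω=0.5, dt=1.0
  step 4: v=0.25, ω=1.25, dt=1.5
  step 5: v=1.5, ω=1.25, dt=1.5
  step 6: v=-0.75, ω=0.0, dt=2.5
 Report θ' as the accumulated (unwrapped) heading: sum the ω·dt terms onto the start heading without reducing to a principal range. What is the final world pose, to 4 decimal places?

step 1: θ'=-0.9222 (R=6.0000) → pose (-3.5854, 3.3756, -0.9222)
step 2: θ'=-0.6722 (R=3.0000) → pose (-3.0628, 2.8404, -0.6722)
step 3: θ'=-0.1722 (R=1.0000) → pose (-2.6114, 2.6377, -0.1722)
step 4: θ'=1.7028 (R=0.2000) → pose (-2.3789, 2.8610, 1.7028)
step 5: θ'=3.5778 (R=1.2000) → pose (-4.0754, 3.7907, 3.5778)
step 6: θ'=3.5778 (straight) → pose (-2.3760, 4.5829, 3.5778)

(-2.3760, 4.5829, 3.5778)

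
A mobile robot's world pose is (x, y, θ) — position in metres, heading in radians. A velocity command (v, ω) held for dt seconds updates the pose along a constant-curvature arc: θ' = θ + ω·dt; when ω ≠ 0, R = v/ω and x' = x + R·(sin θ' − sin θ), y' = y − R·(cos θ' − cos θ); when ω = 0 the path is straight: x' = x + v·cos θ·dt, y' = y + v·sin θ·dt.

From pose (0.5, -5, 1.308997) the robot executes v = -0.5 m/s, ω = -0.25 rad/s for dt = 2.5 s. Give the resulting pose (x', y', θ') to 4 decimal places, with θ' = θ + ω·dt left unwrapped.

(-0.1681, -6.0325, 0.6840)

θ' = 1.3090 + -0.25·2.5 = 0.6840
R = v/ω = -0.5/-0.25 = 2.0000
x' = 0.5 + 2.0000·(sin 0.6840 − sin 1.3090) = -0.1681
y' = -5 − 2.0000·(cos 0.6840 − cos 1.3090) = -6.0325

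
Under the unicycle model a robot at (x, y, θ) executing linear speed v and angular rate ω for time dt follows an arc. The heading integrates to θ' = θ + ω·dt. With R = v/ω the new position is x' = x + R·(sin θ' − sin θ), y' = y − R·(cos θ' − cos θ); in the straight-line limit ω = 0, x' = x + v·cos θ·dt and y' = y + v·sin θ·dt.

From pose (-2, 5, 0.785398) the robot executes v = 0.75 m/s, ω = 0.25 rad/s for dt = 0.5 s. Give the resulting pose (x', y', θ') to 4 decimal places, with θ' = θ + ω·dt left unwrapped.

(-1.7521, 5.2810, 0.9104)

θ' = 0.7854 + 0.25·0.5 = 0.9104
R = v/ω = 0.75/0.25 = 3.0000
x' = -2 + 3.0000·(sin 0.9104 − sin 0.7854) = -1.7521
y' = 5 − 3.0000·(cos 0.9104 − cos 0.7854) = 5.2810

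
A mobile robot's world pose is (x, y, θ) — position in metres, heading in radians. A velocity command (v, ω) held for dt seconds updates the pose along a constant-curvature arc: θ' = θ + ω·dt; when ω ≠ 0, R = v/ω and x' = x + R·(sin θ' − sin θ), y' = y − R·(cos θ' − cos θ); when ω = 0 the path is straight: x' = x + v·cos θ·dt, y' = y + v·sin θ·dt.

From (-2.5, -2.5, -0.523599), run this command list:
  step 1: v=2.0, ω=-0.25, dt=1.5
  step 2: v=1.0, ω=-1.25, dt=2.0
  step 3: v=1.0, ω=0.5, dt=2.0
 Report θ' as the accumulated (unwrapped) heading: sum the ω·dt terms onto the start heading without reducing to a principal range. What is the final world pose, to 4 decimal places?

step 1: θ'=-0.8986 (R=-8.0000) → pose (-0.2404, -4.4465, -0.8986)
step 2: θ'=-3.3986 (R=-0.8000) → pose (-1.0697, -5.7184, -3.3986)
step 3: θ'=-2.3986 (R=2.0000) → pose (-2.9310, -6.1799, -2.3986)

(-2.9310, -6.1799, -2.3986)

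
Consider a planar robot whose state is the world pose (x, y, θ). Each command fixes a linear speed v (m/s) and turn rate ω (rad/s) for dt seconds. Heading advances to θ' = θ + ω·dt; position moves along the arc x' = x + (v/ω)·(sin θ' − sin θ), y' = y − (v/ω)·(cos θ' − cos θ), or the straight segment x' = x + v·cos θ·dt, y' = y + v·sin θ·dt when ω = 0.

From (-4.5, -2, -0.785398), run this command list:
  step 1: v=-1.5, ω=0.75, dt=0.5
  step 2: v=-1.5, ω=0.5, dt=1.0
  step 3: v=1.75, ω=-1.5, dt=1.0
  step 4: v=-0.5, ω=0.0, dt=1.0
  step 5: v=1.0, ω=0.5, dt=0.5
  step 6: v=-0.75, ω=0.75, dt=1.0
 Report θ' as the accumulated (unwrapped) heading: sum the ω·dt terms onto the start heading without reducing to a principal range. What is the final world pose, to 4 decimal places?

(-5.7830, -1.7858, -0.4104)

step 1: θ'=-0.4104 (R=-2.0000) → pose (-5.1163, -1.5803, -0.4104)
step 2: θ'=0.0896 (R=-3.0000) → pose (-6.5816, -1.3432, 0.0896)
step 3: θ'=-1.4104 (R=-1.1667) → pose (-5.3255, -2.3189, -1.4104)
step 4: θ'=-1.4104 (straight) → pose (-5.4054, -1.8253, -1.4104)
step 5: θ'=-1.1604 (R=2.0000) → pose (-5.2650, -2.3038, -1.1604)
step 6: θ'=-0.4104 (R=-1.0000) → pose (-5.7830, -1.7858, -0.4104)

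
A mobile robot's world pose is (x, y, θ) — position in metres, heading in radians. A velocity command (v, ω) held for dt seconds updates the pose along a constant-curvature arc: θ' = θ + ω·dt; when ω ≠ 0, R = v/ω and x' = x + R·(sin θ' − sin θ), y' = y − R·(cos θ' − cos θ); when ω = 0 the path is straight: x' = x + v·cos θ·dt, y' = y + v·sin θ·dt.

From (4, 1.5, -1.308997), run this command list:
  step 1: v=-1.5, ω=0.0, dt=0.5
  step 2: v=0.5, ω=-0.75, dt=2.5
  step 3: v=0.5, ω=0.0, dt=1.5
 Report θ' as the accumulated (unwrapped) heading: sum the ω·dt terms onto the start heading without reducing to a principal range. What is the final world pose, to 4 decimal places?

step 1: θ'=-1.3090 (straight) → pose (3.8059, 2.2244, -1.3090)
step 2: θ'=-3.1840 (R=-0.6667) → pose (3.1337, 1.3858, -3.1840)
step 3: θ'=-3.1840 (straight) → pose (2.3843, 1.4176, -3.1840)

(2.3843, 1.4176, -3.1840)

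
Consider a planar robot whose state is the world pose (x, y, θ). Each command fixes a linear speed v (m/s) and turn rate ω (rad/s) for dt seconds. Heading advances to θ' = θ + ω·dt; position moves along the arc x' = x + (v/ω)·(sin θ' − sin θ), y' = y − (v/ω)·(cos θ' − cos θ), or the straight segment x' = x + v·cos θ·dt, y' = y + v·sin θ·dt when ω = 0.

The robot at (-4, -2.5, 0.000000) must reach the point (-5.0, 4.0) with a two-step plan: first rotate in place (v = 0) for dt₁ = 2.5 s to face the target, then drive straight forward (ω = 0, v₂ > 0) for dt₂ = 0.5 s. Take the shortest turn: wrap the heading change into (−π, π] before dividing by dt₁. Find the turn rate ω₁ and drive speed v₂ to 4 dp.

heading to target = atan2(4−-2.5, -5−-4) = 1.7234
Δθ = wrap(1.7234 − 0.0000) = 1.7234; ω₁ = Δθ/dt₁ = 0.6894
distance = √((-5−-4)² + (4−-2.5)²) = 6.5765; v₂ = distance/dt₂ = 13.1529

ω₁ = 0.6894, v₂ = 13.1529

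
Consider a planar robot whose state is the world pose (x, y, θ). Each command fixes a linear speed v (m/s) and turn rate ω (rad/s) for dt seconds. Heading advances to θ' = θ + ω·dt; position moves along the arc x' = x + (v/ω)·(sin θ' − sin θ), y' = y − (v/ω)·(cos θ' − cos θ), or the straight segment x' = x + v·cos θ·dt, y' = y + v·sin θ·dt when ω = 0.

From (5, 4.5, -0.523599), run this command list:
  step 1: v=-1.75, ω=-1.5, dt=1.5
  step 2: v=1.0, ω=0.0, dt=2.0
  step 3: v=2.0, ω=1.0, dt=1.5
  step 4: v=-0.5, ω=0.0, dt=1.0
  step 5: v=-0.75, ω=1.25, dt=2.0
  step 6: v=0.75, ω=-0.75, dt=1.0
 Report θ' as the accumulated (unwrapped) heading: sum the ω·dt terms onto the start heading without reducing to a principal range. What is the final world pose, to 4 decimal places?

(1.3025, 4.4836, 0.4764)

step 1: θ'=-2.7736 (R=1.1667) → pose (5.1636, 6.5989, -2.7736)
step 2: θ'=-2.7736 (straight) → pose (3.2975, 5.8794, -2.7736)
step 3: θ'=-1.2736 (R=2.0000) → pose (2.1047, 3.4276, -1.2736)
step 4: θ'=-1.2736 (straight) → pose (1.9583, 3.9057, -1.2736)
step 5: θ'=1.2264 (R=-0.6000) → pose (0.8198, 3.9326, 1.2264)
step 6: θ'=0.4764 (R=-1.0000) → pose (1.3025, 4.4836, 0.4764)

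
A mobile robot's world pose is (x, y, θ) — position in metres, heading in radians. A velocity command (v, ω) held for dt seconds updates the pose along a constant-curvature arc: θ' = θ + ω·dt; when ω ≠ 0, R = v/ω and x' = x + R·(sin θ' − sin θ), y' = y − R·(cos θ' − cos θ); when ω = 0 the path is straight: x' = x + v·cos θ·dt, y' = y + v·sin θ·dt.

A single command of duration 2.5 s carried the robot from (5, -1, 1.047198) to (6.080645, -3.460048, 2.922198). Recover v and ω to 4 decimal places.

Δθ = 2.922198 − 1.047198 = 1.875000
ω = Δθ/dt = 1.875000/2.5 = 0.7500
R = −Δy/(cos θ' − cos θ) = -1.6667
v = R·ω = -1.6667·0.7500 = -1.2500

v = -1.2500, ω = 0.7500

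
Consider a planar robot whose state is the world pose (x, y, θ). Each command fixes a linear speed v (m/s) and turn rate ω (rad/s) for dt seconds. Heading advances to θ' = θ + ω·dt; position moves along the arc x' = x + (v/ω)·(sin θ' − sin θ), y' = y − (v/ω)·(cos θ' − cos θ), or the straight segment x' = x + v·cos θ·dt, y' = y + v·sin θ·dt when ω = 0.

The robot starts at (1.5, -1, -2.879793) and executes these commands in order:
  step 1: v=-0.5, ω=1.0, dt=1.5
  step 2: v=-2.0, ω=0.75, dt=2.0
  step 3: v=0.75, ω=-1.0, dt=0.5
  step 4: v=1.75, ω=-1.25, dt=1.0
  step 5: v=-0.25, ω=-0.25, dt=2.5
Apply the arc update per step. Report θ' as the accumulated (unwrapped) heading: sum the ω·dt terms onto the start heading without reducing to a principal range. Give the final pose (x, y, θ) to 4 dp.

step 1: θ'=-1.3798 (R=-0.5000) → pose (1.8615, -0.4221, -1.3798)
step 2: θ'=0.1202 (R=-2.6667) → pose (-1.0765, 1.7191, 0.1202)
step 3: θ'=-0.3798 (R=-0.7500) → pose (-0.7085, 1.6710, -0.3798)
step 4: θ'=-1.6298 (R=-1.4000) → pose (0.1701, 0.2882, -1.6298)
step 5: θ'=-2.2548 (R=1.0000) → pose (0.3933, 0.8612, -2.2548)

(0.3933, 0.8612, -2.2548)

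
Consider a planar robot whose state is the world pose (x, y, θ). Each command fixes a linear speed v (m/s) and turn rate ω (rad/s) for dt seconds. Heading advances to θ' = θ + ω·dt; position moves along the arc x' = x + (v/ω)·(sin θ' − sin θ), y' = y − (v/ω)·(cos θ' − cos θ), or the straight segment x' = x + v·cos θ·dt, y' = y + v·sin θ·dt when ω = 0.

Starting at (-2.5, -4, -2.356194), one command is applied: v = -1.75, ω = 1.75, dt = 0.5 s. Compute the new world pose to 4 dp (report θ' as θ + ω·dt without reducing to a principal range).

θ' = -2.3562 + 1.75·0.5 = -1.4812
R = v/ω = -1.75/1.75 = -1.0000
x' = -2.5 + -1.0000·(sin -1.4812 − sin -2.3562) = -2.2111
y' = -4 − -1.0000·(cos -1.4812 − cos -2.3562) = -3.2034

(-2.2111, -3.2034, -1.4812)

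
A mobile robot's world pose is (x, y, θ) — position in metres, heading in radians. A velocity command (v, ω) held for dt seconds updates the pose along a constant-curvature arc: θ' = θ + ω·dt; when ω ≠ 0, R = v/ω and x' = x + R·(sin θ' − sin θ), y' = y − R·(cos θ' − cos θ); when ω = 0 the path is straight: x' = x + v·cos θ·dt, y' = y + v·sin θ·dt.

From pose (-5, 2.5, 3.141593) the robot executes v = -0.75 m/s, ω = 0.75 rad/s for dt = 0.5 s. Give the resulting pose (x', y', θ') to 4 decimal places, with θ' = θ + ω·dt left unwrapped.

(-4.6337, 2.5695, 3.5166)

θ' = 3.1416 + 0.75·0.5 = 3.5166
R = v/ω = -0.75/0.75 = -1.0000
x' = -5 + -1.0000·(sin 3.5166 − sin 3.1416) = -4.6337
y' = 2.5 − -1.0000·(cos 3.5166 − cos 3.1416) = 2.5695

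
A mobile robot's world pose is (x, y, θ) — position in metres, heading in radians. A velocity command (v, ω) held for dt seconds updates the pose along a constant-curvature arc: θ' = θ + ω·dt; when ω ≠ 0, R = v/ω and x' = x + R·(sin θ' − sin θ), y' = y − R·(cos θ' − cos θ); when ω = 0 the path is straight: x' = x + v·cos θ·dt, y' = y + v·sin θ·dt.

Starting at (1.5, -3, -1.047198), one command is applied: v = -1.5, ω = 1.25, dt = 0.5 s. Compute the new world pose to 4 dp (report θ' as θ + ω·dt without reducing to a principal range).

θ' = -1.0472 + 1.25·0.5 = -0.4222
R = v/ω = -1.5/1.25 = -1.2000
x' = 1.5 + -1.2000·(sin -0.4222 − sin -1.0472) = 0.9525
y' = -3 − -1.2000·(cos -0.4222 − cos -1.0472) = -2.5054

(0.9525, -2.5054, -0.4222)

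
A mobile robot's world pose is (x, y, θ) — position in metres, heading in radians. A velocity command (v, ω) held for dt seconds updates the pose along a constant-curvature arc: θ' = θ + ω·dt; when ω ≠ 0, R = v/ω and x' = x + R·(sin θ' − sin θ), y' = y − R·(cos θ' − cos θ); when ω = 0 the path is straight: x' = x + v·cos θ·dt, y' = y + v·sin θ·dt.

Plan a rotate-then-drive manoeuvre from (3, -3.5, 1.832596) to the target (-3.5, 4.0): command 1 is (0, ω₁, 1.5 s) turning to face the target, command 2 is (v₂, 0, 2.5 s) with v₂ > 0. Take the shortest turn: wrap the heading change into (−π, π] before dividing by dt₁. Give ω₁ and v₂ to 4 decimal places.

heading to target = atan2(4−-3.5, -3.5−3) = 2.2849
Δθ = wrap(2.2849 − 1.8326) = 0.4523; ω₁ = Δθ/dt₁ = 0.3015
distance = √((-3.5−3)² + (4−-3.5)²) = 9.9247; v₂ = distance/dt₂ = 3.9699

ω₁ = 0.3015, v₂ = 3.9699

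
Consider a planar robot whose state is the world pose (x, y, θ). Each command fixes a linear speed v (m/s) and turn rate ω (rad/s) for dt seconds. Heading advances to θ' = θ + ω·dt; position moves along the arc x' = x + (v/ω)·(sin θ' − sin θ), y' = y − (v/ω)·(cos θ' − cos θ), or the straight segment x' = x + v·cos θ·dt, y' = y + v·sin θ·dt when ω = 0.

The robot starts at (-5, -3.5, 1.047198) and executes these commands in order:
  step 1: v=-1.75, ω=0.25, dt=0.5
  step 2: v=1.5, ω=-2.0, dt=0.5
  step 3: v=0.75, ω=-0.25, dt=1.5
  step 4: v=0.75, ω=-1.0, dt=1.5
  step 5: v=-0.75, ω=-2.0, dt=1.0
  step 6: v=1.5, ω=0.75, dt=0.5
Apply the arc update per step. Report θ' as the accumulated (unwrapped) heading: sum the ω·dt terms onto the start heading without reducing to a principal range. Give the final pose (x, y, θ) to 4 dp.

(-3.2385, -4.1454, -3.3278)

step 1: θ'=1.1722 (R=-7.0000) → pose (-5.3891, -4.2831, 1.1722)
step 2: θ'=0.1722 (R=-0.7500) → pose (-4.8264, -3.8353, 0.1722)
step 3: θ'=-0.2028 (R=-3.0000) → pose (-3.7081, -3.8524, -0.2028)
step 4: θ'=-1.7028 (R=-0.7500) → pose (-3.1157, -4.6858, -1.7028)
step 5: θ'=-3.7028 (R=0.3750) → pose (-2.5443, -4.4176, -3.7028)
step 6: θ'=-3.3278 (R=2.0000) → pose (-3.2385, -4.1454, -3.3278)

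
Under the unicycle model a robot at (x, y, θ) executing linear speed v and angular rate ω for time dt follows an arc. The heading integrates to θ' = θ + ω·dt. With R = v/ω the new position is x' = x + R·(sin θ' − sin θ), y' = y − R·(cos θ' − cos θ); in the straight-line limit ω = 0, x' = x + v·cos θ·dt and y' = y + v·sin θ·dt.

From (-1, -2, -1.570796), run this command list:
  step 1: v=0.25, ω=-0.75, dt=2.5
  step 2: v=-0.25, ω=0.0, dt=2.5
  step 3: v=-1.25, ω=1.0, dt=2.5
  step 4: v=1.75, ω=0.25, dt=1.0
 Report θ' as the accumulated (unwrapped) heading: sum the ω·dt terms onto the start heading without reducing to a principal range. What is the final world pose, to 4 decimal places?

(1.7410, -1.8584, -0.6958)

step 1: θ'=-3.4458 (R=-0.3333) → pose (-1.4332, -2.3180, -3.4458)
step 2: θ'=-3.4458 (straight) → pose (-0.8369, -2.5052, -3.4458)
step 3: θ'=-0.9458 (R=-1.2500) → pose (0.5512, -0.5813, -0.9458)
step 4: θ'=-0.6958 (R=7.0000) → pose (1.7410, -1.8584, -0.6958)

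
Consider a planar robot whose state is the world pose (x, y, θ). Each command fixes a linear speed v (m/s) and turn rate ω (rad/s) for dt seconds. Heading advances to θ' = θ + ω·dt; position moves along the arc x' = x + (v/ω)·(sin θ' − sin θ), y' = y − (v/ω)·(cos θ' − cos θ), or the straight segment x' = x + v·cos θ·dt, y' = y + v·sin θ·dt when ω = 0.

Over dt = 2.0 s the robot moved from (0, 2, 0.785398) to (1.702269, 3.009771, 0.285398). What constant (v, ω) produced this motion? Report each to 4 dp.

Δθ = 0.285398 − 0.785398 = -0.500000
ω = Δθ/dt = -0.500000/2.0 = -0.2500
R = Δx/(sin θ' − sin θ) = -4.0000
v = R·ω = -4.0000·-0.2500 = 1.0000

v = 1.0000, ω = -0.2500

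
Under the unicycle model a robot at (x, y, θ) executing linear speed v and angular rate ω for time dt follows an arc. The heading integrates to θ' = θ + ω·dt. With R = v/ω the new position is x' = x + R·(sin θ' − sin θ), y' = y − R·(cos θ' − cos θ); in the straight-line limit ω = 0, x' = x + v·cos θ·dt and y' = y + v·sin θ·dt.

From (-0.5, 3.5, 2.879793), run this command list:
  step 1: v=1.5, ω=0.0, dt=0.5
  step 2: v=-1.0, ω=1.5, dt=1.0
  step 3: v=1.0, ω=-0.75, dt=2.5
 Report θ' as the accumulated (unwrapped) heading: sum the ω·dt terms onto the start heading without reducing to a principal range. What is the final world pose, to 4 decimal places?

step 1: θ'=2.8798 (straight) → pose (-1.2244, 3.6941, 2.8798)
step 2: θ'=4.3798 (R=-0.6667) → pose (-0.4218, 4.1204, 4.3798)
step 3: θ'=2.5048 (R=-1.3333) → pose (-2.4749, 3.4837, 2.5048)

(-2.4749, 3.4837, 2.5048)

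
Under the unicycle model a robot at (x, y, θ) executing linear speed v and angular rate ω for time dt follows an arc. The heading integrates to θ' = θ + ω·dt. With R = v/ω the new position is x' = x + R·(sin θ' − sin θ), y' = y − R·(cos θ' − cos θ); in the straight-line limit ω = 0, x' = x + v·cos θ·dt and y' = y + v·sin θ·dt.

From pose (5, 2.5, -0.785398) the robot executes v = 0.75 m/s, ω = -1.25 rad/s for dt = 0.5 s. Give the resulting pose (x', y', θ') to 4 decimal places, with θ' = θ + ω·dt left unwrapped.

(5.1680, 2.1716, -1.4104)

θ' = -0.7854 + -1.25·0.5 = -1.4104
R = v/ω = 0.75/-1.25 = -0.6000
x' = 5 + -0.6000·(sin -1.4104 − sin -0.7854) = 5.1680
y' = 2.5 − -0.6000·(cos -1.4104 − cos -0.7854) = 2.1716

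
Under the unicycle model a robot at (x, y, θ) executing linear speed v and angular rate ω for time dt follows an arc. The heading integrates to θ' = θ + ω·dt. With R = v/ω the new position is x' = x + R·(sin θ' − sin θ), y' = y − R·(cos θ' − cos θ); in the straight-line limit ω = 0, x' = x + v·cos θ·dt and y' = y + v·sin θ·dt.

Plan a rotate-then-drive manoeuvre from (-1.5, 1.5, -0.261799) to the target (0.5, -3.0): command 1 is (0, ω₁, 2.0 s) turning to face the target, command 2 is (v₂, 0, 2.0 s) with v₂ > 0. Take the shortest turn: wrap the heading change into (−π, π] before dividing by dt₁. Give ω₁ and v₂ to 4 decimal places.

ω₁ = -0.4454, v₂ = 2.4622

heading to target = atan2(-3−1.5, 0.5−-1.5) = -1.1526
Δθ = wrap(-1.1526 − -0.2618) = -0.8908; ω₁ = Δθ/dt₁ = -0.4454
distance = √((0.5−-1.5)² + (-3−1.5)²) = 4.9244; v₂ = distance/dt₂ = 2.4622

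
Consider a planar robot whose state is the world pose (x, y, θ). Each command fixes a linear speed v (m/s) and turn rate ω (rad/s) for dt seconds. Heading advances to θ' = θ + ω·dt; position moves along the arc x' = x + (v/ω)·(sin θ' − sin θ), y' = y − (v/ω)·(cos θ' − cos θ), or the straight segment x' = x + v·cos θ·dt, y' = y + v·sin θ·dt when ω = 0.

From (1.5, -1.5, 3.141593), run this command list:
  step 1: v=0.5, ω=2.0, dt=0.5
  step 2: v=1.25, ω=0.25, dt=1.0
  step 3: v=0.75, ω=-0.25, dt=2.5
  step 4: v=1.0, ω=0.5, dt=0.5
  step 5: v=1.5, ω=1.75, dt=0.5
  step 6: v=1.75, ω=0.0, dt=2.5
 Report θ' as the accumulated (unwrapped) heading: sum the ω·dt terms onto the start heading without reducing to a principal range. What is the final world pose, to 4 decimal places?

(-0.1102, -9.5738, 4.8916)

step 1: θ'=4.1416 (R=0.2500) → pose (1.2896, -1.6149, 4.1416)
step 2: θ'=4.3916 (R=5.0000) → pose (0.7521, -2.7398, 4.3916)
step 3: θ'=3.7666 (R=-3.0000) → pose (-0.3396, -4.2267, 3.7666)
step 4: θ'=4.0166 (R=2.0000) → pose (-0.7045, -4.5667, 4.0166)
step 5: θ'=4.8916 (R=0.8571) → pose (-0.8900, -5.2689, 4.8916)
step 6: θ'=4.8916 (straight) → pose (-0.1102, -9.5738, 4.8916)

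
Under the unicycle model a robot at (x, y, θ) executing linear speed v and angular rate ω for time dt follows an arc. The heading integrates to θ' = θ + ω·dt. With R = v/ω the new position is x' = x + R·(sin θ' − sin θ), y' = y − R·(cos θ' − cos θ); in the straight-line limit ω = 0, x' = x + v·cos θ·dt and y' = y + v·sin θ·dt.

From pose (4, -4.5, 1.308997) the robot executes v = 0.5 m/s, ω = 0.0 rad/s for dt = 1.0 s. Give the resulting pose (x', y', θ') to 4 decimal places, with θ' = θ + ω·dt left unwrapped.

(4.1294, -4.0170, 1.3090)

θ' = 1.3090 + 0.0·1.0 = 1.3090
ω = 0 → straight: x' = 4 + 0.5·cos(1.3090)·1.0 = 4.1294
y' = -4.5 + 0.5·sin(1.3090)·1.0 = -4.0170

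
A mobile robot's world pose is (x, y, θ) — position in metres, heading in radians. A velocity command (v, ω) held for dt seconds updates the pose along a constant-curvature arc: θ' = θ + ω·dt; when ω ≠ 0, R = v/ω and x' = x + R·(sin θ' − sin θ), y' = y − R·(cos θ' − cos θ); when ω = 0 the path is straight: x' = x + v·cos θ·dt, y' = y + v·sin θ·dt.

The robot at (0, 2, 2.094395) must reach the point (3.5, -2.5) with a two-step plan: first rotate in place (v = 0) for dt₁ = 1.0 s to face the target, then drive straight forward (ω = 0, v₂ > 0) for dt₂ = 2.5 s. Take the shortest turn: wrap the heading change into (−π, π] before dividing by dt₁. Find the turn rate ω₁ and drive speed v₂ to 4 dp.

heading to target = atan2(-2.5−2, 3.5−0) = -0.9098
Δθ = wrap(-0.9098 − 2.0944) = -3.0041; ω₁ = Δθ/dt₁ = -3.0041
distance = √((3.5−0)² + (-2.5−2)²) = 5.7009; v₂ = distance/dt₂ = 2.2804

ω₁ = -3.0041, v₂ = 2.2804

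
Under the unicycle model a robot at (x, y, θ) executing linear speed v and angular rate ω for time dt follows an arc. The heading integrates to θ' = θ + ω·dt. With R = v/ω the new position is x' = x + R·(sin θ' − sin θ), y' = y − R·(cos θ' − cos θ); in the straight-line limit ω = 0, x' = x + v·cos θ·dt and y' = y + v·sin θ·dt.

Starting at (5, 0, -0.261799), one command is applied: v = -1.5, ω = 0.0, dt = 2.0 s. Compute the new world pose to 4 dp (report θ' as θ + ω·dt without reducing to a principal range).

θ' = -0.2618 + 0.0·2.0 = -0.2618
ω = 0 → straight: x' = 5 + -1.5·cos(-0.2618)·2.0 = 2.1022
y' = 0 + -1.5·sin(-0.2618)·2.0 = 0.7765

(2.1022, 0.7765, -0.2618)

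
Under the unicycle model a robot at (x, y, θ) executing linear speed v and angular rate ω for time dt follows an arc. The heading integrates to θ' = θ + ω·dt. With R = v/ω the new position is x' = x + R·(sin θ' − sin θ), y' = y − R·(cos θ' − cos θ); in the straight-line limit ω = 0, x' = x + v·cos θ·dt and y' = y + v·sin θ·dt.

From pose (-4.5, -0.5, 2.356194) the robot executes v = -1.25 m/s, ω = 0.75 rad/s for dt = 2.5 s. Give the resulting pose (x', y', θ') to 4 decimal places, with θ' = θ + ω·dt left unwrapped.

(-1.8441, -0.0929, 4.2312)

θ' = 2.3562 + 0.75·2.5 = 4.2312
R = v/ω = -1.25/0.75 = -1.6667
x' = -4.5 + -1.6667·(sin 4.2312 − sin 2.3562) = -1.8441
y' = -0.5 − -1.6667·(cos 4.2312 − cos 2.3562) = -0.0929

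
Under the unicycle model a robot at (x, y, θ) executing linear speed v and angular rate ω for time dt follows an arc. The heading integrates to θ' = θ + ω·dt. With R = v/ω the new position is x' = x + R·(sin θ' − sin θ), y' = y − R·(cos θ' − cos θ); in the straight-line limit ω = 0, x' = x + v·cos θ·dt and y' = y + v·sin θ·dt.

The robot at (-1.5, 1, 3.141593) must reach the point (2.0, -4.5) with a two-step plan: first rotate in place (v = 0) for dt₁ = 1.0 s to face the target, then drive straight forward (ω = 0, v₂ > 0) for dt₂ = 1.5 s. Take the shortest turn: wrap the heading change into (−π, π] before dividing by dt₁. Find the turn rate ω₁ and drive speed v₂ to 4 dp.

ω₁ = 2.1375, v₂ = 4.3461

heading to target = atan2(-4.5−1, 2−-1.5) = -1.0041
Δθ = wrap(-1.0041 − 3.1416) = 2.1375; ω₁ = Δθ/dt₁ = 2.1375
distance = √((2−-1.5)² + (-4.5−1)²) = 6.5192; v₂ = distance/dt₂ = 4.3461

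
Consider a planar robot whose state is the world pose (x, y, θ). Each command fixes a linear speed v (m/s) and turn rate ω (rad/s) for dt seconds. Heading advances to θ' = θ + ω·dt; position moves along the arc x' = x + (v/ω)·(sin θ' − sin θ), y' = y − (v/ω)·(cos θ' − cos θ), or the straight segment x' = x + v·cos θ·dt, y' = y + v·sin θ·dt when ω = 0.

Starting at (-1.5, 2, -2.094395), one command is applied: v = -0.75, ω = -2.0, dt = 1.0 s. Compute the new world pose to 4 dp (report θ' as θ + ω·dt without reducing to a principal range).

θ' = -2.0944 + -2.0·1.0 = -4.0944
R = v/ω = -0.75/-2.0 = 0.3750
x' = -1.5 + 0.3750·(sin -4.0944 − sin -2.0944) = -0.8696
y' = 2 − 0.3750·(cos -4.0944 − cos -2.0944) = 2.0298

(-0.8696, 2.0298, -4.0944)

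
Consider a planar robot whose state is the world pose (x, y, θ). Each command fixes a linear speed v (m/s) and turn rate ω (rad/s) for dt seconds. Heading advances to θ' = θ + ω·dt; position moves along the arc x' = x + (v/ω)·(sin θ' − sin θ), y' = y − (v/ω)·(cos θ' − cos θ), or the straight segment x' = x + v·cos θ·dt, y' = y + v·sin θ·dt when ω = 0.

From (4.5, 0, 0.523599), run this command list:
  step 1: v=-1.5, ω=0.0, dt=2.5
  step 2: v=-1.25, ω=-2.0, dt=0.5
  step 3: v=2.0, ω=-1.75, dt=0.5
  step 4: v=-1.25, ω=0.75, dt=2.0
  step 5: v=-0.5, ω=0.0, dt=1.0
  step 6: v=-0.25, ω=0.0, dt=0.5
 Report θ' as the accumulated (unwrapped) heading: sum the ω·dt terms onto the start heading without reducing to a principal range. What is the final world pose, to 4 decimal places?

step 1: θ'=0.5236 (straight) → pose (1.2524, -1.8750, 0.5236)
step 2: θ'=-0.4764 (R=0.6250) → pose (0.6533, -1.8891, -0.4764)
step 3: θ'=-1.3514 (R=-1.1429) → pose (1.2447, -2.6560, -1.3514)
step 4: θ'=0.1486 (R=-1.6667) → pose (-0.6288, -1.3704, 0.1486)
step 5: θ'=0.1486 (straight) → pose (-1.1233, -1.4445, 0.1486)
step 6: θ'=0.1486 (straight) → pose (-1.2469, -1.4630, 0.1486)

(-1.2469, -1.4630, 0.1486)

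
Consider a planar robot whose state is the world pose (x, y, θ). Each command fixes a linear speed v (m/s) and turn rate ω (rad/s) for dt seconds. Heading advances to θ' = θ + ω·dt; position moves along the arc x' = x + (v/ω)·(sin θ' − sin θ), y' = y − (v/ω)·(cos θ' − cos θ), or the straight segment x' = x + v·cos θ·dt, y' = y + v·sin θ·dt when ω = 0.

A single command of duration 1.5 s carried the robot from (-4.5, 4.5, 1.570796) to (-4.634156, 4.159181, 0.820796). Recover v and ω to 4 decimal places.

Δθ = 0.820796 − 1.570796 = -0.750000
ω = Δθ/dt = -0.750000/1.5 = -0.5000
R = −Δy/(cos θ' − cos θ) = 0.5000
v = R·ω = 0.5000·-0.5000 = -0.2500

v = -0.2500, ω = -0.5000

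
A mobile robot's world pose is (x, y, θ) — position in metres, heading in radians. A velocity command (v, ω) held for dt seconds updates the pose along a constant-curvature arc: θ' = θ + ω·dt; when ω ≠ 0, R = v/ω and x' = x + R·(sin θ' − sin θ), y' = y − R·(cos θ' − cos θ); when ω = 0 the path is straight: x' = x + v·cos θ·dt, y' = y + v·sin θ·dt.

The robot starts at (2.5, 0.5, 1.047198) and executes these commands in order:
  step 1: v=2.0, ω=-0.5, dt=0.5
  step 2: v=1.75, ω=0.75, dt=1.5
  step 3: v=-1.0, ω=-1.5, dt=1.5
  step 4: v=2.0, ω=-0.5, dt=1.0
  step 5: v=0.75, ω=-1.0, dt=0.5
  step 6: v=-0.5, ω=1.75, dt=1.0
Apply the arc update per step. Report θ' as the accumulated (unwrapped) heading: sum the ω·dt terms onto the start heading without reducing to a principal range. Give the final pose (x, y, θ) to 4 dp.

(4.2226, 1.6517, 0.4222)

step 1: θ'=0.7972 (R=-4.0000) → pose (3.1025, 1.2949, 0.7972)
step 2: θ'=1.9222 (R=2.3333) → pose (3.6240, 3.7284, 1.9222)
step 3: θ'=-0.3278 (R=0.6667) → pose (2.7834, 2.8677, -0.3278)
step 4: θ'=-0.8278 (R=-4.0000) → pose (4.4413, 1.7867, -0.8278)
step 5: θ'=-1.3278 (R=-0.7500) → pose (4.6170, 1.4598, -1.3278)
step 6: θ'=0.4222 (R=-0.2857) → pose (4.2226, 1.6517, 0.4222)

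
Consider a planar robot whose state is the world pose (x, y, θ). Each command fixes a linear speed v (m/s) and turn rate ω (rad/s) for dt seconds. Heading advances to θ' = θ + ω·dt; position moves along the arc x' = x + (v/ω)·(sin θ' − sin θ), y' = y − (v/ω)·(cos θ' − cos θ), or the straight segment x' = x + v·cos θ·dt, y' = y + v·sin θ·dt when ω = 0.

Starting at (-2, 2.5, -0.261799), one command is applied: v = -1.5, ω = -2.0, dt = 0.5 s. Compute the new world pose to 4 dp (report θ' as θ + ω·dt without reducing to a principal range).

(-2.5204, 2.9964, -1.2618)

θ' = -0.2618 + -2.0·0.5 = -1.2618
R = v/ω = -1.5/-2.0 = 0.7500
x' = -2 + 0.7500·(sin -1.2618 − sin -0.2618) = -2.5204
y' = 2.5 − 0.7500·(cos -1.2618 − cos -0.2618) = 2.9964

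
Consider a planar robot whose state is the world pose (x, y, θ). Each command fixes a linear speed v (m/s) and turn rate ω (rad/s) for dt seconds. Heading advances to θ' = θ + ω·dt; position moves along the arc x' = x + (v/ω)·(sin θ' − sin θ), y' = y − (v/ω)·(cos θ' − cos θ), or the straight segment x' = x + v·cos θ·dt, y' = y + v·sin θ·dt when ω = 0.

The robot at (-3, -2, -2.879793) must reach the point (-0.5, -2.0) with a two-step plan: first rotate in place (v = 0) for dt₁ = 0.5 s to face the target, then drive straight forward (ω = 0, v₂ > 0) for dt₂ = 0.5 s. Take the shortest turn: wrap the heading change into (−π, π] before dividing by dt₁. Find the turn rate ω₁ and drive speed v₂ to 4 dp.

ω₁ = 5.7596, v₂ = 5.0000

heading to target = atan2(-2−-2, -0.5−-3) = 0.0000
Δθ = wrap(0.0000 − -2.8798) = 2.8798; ω₁ = Δθ/dt₁ = 5.7596
distance = √((-0.5−-3)² + (-2−-2)²) = 2.5000; v₂ = distance/dt₂ = 5.0000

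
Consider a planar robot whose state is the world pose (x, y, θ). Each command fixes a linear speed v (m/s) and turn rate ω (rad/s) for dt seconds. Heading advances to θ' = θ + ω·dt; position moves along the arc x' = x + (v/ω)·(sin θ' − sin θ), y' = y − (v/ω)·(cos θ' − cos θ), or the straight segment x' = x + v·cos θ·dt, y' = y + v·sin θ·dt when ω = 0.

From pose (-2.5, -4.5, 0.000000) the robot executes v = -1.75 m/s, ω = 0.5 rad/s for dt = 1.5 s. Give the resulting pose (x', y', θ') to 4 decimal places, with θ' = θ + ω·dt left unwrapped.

θ' = 0.0000 + 0.5·1.5 = 0.7500
R = v/ω = -1.75/0.5 = -3.5000
x' = -2.5 + -3.5000·(sin 0.7500 − sin 0.0000) = -4.8857
y' = -4.5 − -3.5000·(cos 0.7500 − cos 0.0000) = -5.4391

(-4.8857, -5.4391, 0.7500)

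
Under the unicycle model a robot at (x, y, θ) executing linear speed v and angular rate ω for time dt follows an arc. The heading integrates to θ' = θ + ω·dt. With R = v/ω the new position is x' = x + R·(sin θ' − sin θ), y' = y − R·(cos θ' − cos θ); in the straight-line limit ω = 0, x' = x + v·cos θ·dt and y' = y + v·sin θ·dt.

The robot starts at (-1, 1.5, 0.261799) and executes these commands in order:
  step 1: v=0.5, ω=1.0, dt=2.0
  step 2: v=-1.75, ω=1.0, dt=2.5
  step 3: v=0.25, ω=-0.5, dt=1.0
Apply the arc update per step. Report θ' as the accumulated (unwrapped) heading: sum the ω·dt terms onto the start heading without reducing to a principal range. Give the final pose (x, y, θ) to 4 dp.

step 1: θ'=2.2618 (R=0.5000) → pose (-0.7441, 2.3016, 2.2618)
step 2: θ'=4.7618 (R=-1.7500) → pose (2.3523, 3.5033, 4.7618)
step 3: θ'=4.2618 (R=-0.5000) → pose (2.3030, 3.2609, 4.2618)

(2.3030, 3.2609, 4.2618)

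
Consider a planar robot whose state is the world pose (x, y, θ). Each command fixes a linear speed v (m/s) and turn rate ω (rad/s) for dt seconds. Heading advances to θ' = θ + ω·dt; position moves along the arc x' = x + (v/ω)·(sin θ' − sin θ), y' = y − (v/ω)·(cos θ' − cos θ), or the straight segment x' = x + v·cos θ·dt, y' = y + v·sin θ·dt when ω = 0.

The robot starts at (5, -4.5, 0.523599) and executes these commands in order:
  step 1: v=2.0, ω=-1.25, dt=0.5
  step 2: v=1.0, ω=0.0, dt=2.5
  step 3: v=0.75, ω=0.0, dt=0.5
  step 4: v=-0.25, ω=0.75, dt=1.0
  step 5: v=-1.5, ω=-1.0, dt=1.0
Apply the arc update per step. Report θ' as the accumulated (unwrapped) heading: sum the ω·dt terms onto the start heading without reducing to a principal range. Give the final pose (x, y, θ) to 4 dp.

step 1: θ'=-0.1014 (R=-1.6000) → pose (5.9620, -4.2939, -0.1014)
step 2: θ'=-0.1014 (straight) → pose (8.4491, -4.5469, -0.1014)
step 3: θ'=-0.1014 (straight) → pose (8.8222, -4.5849, -0.1014)
step 4: θ'=0.6486 (R=-0.3333) → pose (8.5871, -4.6509, 0.6486)
step 5: θ'=-0.3514 (R=1.5000) → pose (7.1647, -4.8638, -0.3514)

(7.1647, -4.8638, -0.3514)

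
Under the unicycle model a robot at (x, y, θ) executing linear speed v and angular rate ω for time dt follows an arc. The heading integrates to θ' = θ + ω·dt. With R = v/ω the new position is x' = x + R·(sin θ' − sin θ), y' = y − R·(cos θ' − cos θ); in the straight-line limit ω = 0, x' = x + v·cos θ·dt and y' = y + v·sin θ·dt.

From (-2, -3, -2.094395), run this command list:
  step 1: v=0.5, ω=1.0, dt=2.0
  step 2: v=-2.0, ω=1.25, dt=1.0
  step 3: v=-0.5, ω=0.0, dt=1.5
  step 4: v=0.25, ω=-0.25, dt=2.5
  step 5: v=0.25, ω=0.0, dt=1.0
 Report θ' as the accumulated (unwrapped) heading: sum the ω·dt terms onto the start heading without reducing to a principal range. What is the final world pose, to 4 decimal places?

(-2.9069, -4.7959, 0.5306)

step 1: θ'=-0.0944 (R=0.5000) → pose (-1.6141, -3.7478, -0.0944)
step 2: θ'=1.1556 (R=-1.6000) → pose (-3.2290, -4.6953, 1.1556)
step 3: θ'=1.1556 (straight) → pose (-3.5315, -5.3815, 1.1556)
step 4: θ'=0.5306 (R=-1.0000) → pose (-3.1225, -4.9224, 0.5306)
step 5: θ'=0.5306 (straight) → pose (-2.9069, -4.7959, 0.5306)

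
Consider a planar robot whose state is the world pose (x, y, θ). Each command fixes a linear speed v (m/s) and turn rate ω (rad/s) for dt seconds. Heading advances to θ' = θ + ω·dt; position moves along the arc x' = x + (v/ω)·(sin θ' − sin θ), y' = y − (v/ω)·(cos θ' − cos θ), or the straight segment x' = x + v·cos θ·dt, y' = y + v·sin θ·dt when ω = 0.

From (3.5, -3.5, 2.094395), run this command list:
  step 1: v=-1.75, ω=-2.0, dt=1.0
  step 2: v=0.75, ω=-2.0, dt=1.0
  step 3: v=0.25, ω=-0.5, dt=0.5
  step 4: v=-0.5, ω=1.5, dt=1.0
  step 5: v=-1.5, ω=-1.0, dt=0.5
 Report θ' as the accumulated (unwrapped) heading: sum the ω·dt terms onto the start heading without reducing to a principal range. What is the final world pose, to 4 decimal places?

step 1: θ'=0.0944 (R=0.8750) → pose (2.8247, -4.8086, 0.0944)
step 2: θ'=-1.9056 (R=-0.3750) → pose (3.2142, -5.3052, -1.9056)
step 3: θ'=-2.1556 (R=-0.5000) → pose (3.1589, -5.4169, -2.1556)
step 4: θ'=-0.6556 (R=-0.3333) → pose (3.0842, -4.9686, -0.6556)
step 5: θ'=-1.1556 (R=1.5000) → pose (2.6261, -4.3847, -1.1556)

(2.6261, -4.3847, -1.1556)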